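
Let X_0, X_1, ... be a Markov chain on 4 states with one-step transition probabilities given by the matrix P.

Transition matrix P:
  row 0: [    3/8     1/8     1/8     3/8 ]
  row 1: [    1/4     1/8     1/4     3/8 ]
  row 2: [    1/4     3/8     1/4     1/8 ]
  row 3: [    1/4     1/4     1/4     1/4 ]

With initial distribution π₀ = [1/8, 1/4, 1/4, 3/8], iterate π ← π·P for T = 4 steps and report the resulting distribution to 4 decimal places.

π = [0.2857, 0.2143, 0.2143, 0.2857]

t=0: π = [0.1250, 0.2500, 0.2500, 0.3750]
t=1: π = [0.2656, 0.2344, 0.2344, 0.2656]
t=2: π = [0.2832, 0.2168, 0.2168, 0.2832]
t=3: π = [0.2854, 0.2146, 0.2146, 0.2854]
t=4: π = [0.2857, 0.2143, 0.2143, 0.2857]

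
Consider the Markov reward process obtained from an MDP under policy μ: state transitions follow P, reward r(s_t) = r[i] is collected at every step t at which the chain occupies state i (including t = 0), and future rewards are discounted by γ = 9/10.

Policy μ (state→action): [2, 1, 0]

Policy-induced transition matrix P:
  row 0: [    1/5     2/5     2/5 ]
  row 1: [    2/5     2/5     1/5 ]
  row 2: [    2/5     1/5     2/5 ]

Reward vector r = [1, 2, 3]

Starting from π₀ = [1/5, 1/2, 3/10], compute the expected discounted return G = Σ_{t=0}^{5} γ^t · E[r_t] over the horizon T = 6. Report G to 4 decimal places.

G = 9.4187

t=0: π = [0.2000, 0.5000, 0.3000], E[r] = 2.1000, γ^t·E[r] = 2.100000, running G = 2.100000
t=1: π = [0.3600, 0.3400, 0.3000], E[r] = 1.9400, γ^t·E[r] = 1.746000, running G = 3.846000
t=2: π = [0.3280, 0.3400, 0.3320], E[r] = 2.0040, γ^t·E[r] = 1.623240, running G = 5.469240
t=3: π = [0.3344, 0.3336, 0.3320], E[r] = 1.9976, γ^t·E[r] = 1.456250, running G = 6.925490
t=4: π = [0.3331, 0.3336, 0.3333], E[r] = 2.0002, γ^t·E[r] = 1.312305, running G = 8.237795
t=5: π = [0.3334, 0.3333, 0.3333], E[r] = 1.9999, γ^t·E[r] = 1.180923, running G = 9.418719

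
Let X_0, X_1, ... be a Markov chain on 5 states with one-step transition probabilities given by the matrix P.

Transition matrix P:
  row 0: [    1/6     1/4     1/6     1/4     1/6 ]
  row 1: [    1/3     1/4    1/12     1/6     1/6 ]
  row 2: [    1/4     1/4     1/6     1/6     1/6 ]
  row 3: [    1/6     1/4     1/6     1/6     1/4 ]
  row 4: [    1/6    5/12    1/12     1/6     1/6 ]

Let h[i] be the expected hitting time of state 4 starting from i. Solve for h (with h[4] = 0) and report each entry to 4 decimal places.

First-step conditioning: h[4] = 0; for i ≠ 4, h[i] = 1 + Σ_k P[i][k]·h[k].
  h[0] = 1 + 1/6·h[0] + 1/4·h[1] + 1/6·h[2] + 1/4·h[3]
  h[1] = 1 + 1/3·h[0] + 1/4·h[1] + 1/12·h[2] + 1/6·h[3]
  h[2] = 1 + 1/4·h[0] + 1/4·h[1] + 1/6·h[2] + 1/6·h[3]
  h[3] = 1 + 1/6·h[0] + 1/4·h[1] + 1/6·h[2] + 1/6·h[3]
Solving the 4×4 linear system over states ≠ 4 gives exactly h = [7488/1373, 7532/1373, 7536/1373, 6912/1373, 0] (h[4] = 0 is the target).

h = [5.4538, 5.4858, 5.4887, 5.0342, 0.0000]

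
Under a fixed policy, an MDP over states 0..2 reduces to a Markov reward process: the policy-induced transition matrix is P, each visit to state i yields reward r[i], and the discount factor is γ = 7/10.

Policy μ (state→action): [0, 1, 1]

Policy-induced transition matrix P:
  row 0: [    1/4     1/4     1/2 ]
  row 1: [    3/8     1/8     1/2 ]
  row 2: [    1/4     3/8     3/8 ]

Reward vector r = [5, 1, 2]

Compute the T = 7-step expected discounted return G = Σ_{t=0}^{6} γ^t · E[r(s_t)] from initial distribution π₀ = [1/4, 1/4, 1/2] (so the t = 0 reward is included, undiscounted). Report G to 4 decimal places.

G = 7.8023

t=0: π = [0.2500, 0.2500, 0.5000], E[r] = 2.5000, γ^t·E[r] = 2.500000, running G = 2.500000
t=1: π = [0.2813, 0.2813, 0.4375], E[r] = 2.5625, γ^t·E[r] = 1.793750, running G = 4.293750
t=2: π = [0.2852, 0.2695, 0.4453], E[r] = 2.5859, γ^t·E[r] = 1.267109, running G = 5.560859
t=3: π = [0.2837, 0.2720, 0.4443], E[r] = 2.5791, γ^t·E[r] = 0.884632, running G = 6.445491
t=4: π = [0.2840, 0.2715, 0.4445], E[r] = 2.5804, γ^t·E[r] = 0.619565, running G = 7.065056
t=5: π = [0.2839, 0.2716, 0.4444], E[r] = 2.5802, γ^t·E[r] = 0.433657, running G = 7.498713
t=6: π = [0.2840, 0.2716, 0.4444], E[r] = 2.5803, γ^t·E[r] = 0.303564, running G = 7.802277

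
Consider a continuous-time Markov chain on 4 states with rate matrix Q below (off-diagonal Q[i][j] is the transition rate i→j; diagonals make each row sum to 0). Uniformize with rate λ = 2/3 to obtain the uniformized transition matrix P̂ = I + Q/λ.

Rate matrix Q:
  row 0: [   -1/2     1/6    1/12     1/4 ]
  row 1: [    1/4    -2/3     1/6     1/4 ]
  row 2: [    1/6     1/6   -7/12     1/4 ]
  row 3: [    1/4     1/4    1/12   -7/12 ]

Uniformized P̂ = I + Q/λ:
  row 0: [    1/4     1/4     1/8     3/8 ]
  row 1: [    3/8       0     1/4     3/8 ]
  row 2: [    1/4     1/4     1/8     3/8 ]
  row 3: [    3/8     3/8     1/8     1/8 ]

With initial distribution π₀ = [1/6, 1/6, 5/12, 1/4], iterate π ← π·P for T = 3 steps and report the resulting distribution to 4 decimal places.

t=0: π = [0.1667, 0.1667, 0.4167, 0.2500]
t=1: π = [0.3021, 0.2396, 0.1458, 0.3125]
t=2: π = [0.3190, 0.2292, 0.1549, 0.2969]
t=3: π = [0.3158, 0.2298, 0.1536, 0.3008]

π = [0.3158, 0.2298, 0.1536, 0.3008]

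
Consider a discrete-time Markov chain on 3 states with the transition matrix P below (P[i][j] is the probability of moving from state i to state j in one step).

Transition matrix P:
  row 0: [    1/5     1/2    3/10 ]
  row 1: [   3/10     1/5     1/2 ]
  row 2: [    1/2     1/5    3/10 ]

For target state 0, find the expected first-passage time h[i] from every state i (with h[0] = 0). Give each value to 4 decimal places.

First-step conditioning: h[0] = 0; for i ≠ 0, h[i] = 1 + Σ_k P[i][k]·h[k].
  h[1] = 1 + 1/5·h[1] + 1/2·h[2]
  h[2] = 1 + 1/5·h[1] + 3/10·h[2]
Solving the 2×2 linear system over states ≠ 0 gives exactly h = [0, 60/23, 50/23] (h[0] = 0 is the target).

h = [0.0000, 2.6087, 2.1739]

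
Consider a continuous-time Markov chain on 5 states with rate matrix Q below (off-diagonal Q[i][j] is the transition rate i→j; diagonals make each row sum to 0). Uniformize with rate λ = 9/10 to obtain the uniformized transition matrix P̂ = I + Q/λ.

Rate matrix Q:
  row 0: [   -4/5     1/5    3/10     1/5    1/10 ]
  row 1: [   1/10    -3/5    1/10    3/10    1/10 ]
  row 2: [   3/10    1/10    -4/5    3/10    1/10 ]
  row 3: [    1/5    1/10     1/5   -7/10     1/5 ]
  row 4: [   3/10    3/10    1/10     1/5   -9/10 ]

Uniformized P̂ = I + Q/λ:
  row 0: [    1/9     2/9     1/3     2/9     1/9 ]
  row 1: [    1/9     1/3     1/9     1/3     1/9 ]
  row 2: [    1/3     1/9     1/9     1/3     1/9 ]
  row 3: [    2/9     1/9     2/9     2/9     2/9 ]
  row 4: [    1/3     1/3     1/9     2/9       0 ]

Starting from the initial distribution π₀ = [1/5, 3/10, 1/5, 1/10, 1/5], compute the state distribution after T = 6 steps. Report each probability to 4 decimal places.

t=0: π = [0.2000, 0.3000, 0.2000, 0.1000, 0.2000]
t=1: π = [0.2111, 0.2444, 0.1667, 0.2778, 0.1000]
t=2: π = [0.2012, 0.2111, 0.1889, 0.2679, 0.1309]
t=3: π = [0.2119, 0.2095, 0.1856, 0.2667, 0.1263]
t=4: π = [0.2101, 0.2093, 0.1878, 0.2661, 0.1267]
t=5: π = [0.2106, 0.2091, 0.1874, 0.2663, 0.1266]
t=6: π = [0.2105, 0.2091, 0.1875, 0.2663, 0.1266]

π = [0.2105, 0.2091, 0.1875, 0.2663, 0.1266]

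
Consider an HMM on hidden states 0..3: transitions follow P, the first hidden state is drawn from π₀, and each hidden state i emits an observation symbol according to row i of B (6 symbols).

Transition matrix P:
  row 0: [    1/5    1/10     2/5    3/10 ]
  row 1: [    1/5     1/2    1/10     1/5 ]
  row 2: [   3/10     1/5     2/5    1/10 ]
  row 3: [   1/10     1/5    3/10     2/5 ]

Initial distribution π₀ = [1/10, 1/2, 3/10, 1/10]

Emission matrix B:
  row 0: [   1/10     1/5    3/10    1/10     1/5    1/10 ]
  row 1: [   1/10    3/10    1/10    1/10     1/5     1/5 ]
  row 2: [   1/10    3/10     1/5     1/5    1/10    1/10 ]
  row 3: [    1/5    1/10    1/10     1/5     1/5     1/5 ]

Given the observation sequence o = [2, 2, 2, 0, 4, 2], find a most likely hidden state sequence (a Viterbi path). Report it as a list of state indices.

t=0: δ = [3.000e-02, 5.000e-02, 6.000e-02, 1.000e-02]  (obs o_0=2)
t=1: δ = [5.400e-03, 2.500e-03, 4.800e-03, 1.000e-03]  ψ = [2, 1, 2, 1]  (obs o_1=2)
t=2: δ = [4.320e-04, 1.250e-04, 4.320e-04, 1.620e-04]  ψ = [2, 1, 0, 0]  (obs o_2=2)
t=3: δ = [1.296e-05, 8.640e-06, 1.728e-05, 2.592e-05]  ψ = [2, 2, 0, 0]  (obs o_3=0)
t=4: δ = [1.037e-06, 1.037e-06, 7.776e-07, 2.074e-06]  ψ = [2, 3, 3, 3]  (obs o_4=4)
t=5: δ = [6.998e-08, 5.184e-08, 1.244e-07, 8.294e-08]  ψ = [2, 1, 3, 3]  (obs o_5=2)
backtrack: best end state = 2; path = [2, 2, 0, 3, 3, 2]

path = [2, 2, 0, 3, 3, 2]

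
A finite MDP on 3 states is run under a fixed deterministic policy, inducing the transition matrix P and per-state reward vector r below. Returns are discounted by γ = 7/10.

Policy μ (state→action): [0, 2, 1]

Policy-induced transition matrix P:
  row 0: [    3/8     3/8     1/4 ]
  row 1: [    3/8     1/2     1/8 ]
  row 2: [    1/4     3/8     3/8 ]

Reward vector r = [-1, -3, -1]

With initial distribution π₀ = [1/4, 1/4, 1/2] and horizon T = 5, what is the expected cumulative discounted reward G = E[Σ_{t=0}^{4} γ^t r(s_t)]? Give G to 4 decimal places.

t=0: π = [0.2500, 0.2500, 0.5000], E[r] = -1.5000, γ^t·E[r] = -1.500000, running G = -1.500000
t=1: π = [0.3125, 0.4063, 0.2813], E[r] = -1.8125, γ^t·E[r] = -1.268750, running G = -2.768750
t=2: π = [0.3398, 0.4258, 0.2344], E[r] = -1.8516, γ^t·E[r] = -0.907266, running G = -3.676016
t=3: π = [0.3457, 0.4282, 0.2261], E[r] = -1.8564, γ^t·E[r] = -0.636761, running G = -4.312776
t=4: π = [0.3467, 0.4285, 0.2247], E[r] = -1.8571, γ^t·E[r] = -0.445879, running G = -4.758655

G = -4.7587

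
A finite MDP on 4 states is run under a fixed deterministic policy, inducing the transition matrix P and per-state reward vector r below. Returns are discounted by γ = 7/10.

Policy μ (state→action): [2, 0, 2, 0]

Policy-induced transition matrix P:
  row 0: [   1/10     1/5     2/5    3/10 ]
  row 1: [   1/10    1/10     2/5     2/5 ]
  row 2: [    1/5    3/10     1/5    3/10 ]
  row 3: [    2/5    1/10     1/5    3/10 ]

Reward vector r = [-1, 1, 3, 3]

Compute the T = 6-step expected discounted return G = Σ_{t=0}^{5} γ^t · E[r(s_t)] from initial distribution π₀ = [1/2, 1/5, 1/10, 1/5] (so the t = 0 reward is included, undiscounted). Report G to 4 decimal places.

G = 4.1409

t=0: π = [0.5000, 0.2000, 0.1000, 0.2000], E[r] = 0.6000, γ^t·E[r] = 0.600000, running G = 0.600000
t=1: π = [0.1700, 0.1700, 0.3400, 0.3200], E[r] = 1.9800, γ^t·E[r] = 1.386000, running G = 1.986000
t=2: π = [0.2300, 0.1850, 0.2680, 0.3170], E[r] = 1.7100, γ^t·E[r] = 0.837900, running G = 2.823900
t=3: π = [0.2219, 0.1766, 0.2830, 0.3185], E[r] = 1.7592, γ^t·E[r] = 0.603406, running G = 3.427306
t=4: π = [0.2239, 0.1788, 0.2797, 0.3177], E[r] = 1.7470, γ^t·E[r] = 0.419460, running G = 3.846765
t=5: π = [0.2233, 0.1783, 0.2805, 0.3179], E[r] = 1.7503, γ^t·E[r] = 0.294169, running G = 4.140934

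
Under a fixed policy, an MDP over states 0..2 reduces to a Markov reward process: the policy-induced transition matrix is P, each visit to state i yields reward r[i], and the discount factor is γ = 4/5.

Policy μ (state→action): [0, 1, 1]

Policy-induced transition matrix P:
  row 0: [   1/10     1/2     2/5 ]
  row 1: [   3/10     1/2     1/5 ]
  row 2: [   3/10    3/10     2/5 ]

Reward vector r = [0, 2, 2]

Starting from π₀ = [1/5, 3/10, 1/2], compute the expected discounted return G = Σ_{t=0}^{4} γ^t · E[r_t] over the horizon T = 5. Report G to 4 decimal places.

t=0: π = [0.2000, 0.3000, 0.5000], E[r] = 1.6000, γ^t·E[r] = 1.600000, running G = 1.600000
t=1: π = [0.2600, 0.4000, 0.3400], E[r] = 1.4800, γ^t·E[r] = 1.184000, running G = 2.784000
t=2: π = [0.2480, 0.4320, 0.3200], E[r] = 1.5040, γ^t·E[r] = 0.962560, running G = 3.746560
t=3: π = [0.2504, 0.4360, 0.3136], E[r] = 1.4992, γ^t·E[r] = 0.767590, running G = 4.514150
t=4: π = [0.2499, 0.4373, 0.3128], E[r] = 1.5002, γ^t·E[r] = 0.614466, running G = 5.128616

G = 5.1286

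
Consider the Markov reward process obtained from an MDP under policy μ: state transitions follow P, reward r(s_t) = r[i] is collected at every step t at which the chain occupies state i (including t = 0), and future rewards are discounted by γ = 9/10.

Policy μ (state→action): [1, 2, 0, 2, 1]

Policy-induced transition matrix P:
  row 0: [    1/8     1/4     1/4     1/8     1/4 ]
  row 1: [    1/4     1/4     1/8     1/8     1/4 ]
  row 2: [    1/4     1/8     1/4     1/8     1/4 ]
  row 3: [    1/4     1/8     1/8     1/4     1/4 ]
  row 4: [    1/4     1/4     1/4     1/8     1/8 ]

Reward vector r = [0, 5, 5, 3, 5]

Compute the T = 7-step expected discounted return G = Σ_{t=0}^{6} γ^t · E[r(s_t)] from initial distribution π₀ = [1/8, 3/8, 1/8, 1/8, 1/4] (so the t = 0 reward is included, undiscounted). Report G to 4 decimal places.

t=0: π = [0.1250, 0.3750, 0.1250, 0.1250, 0.2500], E[r] = 4.1250, γ^t·E[r] = 4.125000, running G = 4.125000
t=1: π = [0.2344, 0.2188, 0.1875, 0.1406, 0.2188], E[r] = 3.5469, γ^t·E[r] = 3.192188, running G = 7.317188
t=2: π = [0.2207, 0.2090, 0.2051, 0.1426, 0.2227], E[r] = 3.6113, γ^t·E[r] = 2.925176, running G = 10.242363
t=3: π = [0.2224, 0.2065, 0.2061, 0.1428, 0.2222], E[r] = 3.6023, γ^t·E[r] = 2.626073, running G = 12.868436
t=4: π = [0.2222, 0.2064, 0.2063, 0.1429, 0.2222], E[r] = 3.6033, γ^t·E[r] = 2.364126, running G = 15.232563
t=5: π = [0.2222, 0.2064, 0.2063, 0.1429, 0.2222], E[r] = 3.6032, γ^t·E[r] = 2.127630, running G = 17.360193
t=6: π = [0.2222, 0.2063, 0.2063, 0.1429, 0.2222], E[r] = 3.6032, γ^t·E[r] = 1.914876, running G = 19.275069

G = 19.2751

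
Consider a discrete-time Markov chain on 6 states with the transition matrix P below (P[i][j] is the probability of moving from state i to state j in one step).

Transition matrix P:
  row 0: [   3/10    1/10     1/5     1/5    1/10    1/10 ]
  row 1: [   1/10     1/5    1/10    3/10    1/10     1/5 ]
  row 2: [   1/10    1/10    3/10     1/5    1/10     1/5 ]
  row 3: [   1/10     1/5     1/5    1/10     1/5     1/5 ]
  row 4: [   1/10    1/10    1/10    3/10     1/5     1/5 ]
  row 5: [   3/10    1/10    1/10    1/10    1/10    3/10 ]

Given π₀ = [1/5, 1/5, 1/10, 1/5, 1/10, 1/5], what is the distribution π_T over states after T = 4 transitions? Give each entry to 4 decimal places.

t=0: π = [0.2000, 0.2000, 0.1000, 0.2000, 0.1000, 0.2000]
t=1: π = [0.1800, 0.1400, 0.1600, 0.1900, 0.1300, 0.2000]
t=2: π = [0.1760, 0.1330, 0.1690, 0.1880, 0.1320, 0.2020]
t=3: π = [0.1756, 0.1321, 0.1702, 0.1875, 0.1320, 0.2026]
t=4: π = [0.1756, 0.1320, 0.1704, 0.1874, 0.1320, 0.2027]

π = [0.1756, 0.1320, 0.1704, 0.1874, 0.1320, 0.2027]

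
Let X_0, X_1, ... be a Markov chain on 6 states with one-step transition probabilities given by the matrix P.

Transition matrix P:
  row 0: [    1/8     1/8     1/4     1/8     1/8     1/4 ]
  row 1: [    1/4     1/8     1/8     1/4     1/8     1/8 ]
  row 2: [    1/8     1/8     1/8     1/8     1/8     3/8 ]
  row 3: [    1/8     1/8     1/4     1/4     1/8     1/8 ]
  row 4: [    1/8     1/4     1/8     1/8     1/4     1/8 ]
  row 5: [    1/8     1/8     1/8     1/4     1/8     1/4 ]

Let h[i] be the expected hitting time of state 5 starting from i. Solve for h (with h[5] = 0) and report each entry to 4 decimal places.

First-step conditioning: h[5] = 0; for i ≠ 5, h[i] = 1 + Σ_k P[i][k]·h[k].
  h[0] = 1 + 1/8·h[0] + 1/8·h[1] + 1/4·h[2] + 1/8·h[3] + 1/8·h[4]
  h[1] = 1 + 1/4·h[0] + 1/8·h[1] + 1/8·h[2] + 1/4·h[3] + 1/8·h[4]
  h[2] = 1 + 1/8·h[0] + 1/8·h[1] + 1/8·h[2] + 1/8·h[3] + 1/8·h[4]
  h[3] = 1 + 1/8·h[0] + 1/8·h[1] + 1/4·h[2] + 1/4·h[3] + 1/8·h[4]
  h[4] = 1 + 1/8·h[0] + 1/4·h[1] + 1/8·h[2] + 1/8·h[3] + 1/4·h[4]
Solving the 5×5 linear system over states ≠ 5 gives exactly h = [147/32, 4081/768, 49/12, 21/4, 1389/256, 0] (h[5] = 0 is the target).

h = [4.5938, 5.3138, 4.0833, 5.2500, 5.4258, 0.0000]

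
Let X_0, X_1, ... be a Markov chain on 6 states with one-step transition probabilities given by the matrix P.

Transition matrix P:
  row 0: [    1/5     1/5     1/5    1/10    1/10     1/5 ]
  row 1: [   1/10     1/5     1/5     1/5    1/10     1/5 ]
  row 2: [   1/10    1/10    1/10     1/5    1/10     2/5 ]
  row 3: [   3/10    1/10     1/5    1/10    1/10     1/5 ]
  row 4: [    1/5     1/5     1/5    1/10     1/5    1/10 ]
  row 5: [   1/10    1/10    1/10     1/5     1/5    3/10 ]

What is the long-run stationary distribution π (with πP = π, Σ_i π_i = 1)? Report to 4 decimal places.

π = [0.1608, 0.1443, 0.1598, 0.1546, 0.1380, 0.2424]

Balance equations π_j = Σ_i π_i·P[i][j]:
  π_0 = 1/5·π_0 + 1/10·π_1 + 1/10·π_2 + 3/10·π_3 + 1/5·π_4 + 1/10·π_5
  π_1 = 1/5·π_0 + 1/5·π_1 + 1/10·π_2 + 1/10·π_3 + 1/5·π_4 + 1/10·π_5
  π_2 = 1/5·π_0 + 1/5·π_1 + 1/10·π_2 + 1/5·π_3 + 1/5·π_4 + 1/10·π_5
  π_3 = 1/10·π_0 + 1/5·π_1 + 1/5·π_2 + 1/10·π_3 + 1/10·π_4 + 1/5·π_5
  π_4 = 1/10·π_0 + 1/10·π_1 + 1/10·π_2 + 1/10·π_3 + 1/5·π_4 + 1/5·π_5
  normalize: π_0 + π_1 + π_2 + π_3 + π_4 + π_5 = 1
Solving the linear system gives exactly π = [14943/92920, 1341/9292, 147/920, 1437/9292, 127/920, 223/920].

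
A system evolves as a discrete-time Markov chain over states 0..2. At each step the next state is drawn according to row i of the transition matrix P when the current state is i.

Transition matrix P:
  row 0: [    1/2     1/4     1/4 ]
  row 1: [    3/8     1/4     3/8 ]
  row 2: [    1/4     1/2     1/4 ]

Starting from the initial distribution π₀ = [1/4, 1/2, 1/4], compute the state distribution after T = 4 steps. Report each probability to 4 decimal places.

π = [0.3870, 0.3228, 0.2903]

t=0: π = [0.2500, 0.5000, 0.2500]
t=1: π = [0.3750, 0.3125, 0.3125]
t=2: π = [0.3828, 0.3281, 0.2891]
t=3: π = [0.3867, 0.3223, 0.2910]
t=4: π = [0.3870, 0.3228, 0.2903]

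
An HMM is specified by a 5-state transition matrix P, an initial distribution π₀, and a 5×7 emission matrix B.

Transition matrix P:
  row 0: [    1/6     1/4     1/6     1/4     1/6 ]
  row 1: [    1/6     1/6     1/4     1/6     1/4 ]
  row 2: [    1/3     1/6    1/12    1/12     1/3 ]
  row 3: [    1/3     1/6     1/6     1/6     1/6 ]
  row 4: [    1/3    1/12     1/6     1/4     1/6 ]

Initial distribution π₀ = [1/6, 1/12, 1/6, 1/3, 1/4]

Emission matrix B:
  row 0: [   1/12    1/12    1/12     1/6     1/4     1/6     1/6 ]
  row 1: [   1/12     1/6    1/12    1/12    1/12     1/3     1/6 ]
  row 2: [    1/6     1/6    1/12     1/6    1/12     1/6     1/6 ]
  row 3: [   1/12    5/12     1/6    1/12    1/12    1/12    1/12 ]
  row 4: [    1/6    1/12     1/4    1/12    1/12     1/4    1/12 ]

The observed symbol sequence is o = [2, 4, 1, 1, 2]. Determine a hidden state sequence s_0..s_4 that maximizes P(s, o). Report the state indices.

t=0: δ = [1.389e-02, 6.944e-03, 1.389e-02, 5.556e-02, 6.250e-02]  (obs o_0=2)
t=1: δ = [5.208e-03, 7.716e-04, 8.681e-04, 1.302e-03, 8.681e-04]  ψ = [4, 3, 4, 4, 4]  (obs o_1=4)
t=2: δ = [7.234e-05, 2.170e-04, 1.447e-04, 5.425e-04, 7.234e-05]  ψ = [0, 0, 0, 0, 0]  (obs o_2=1)
t=3: δ = [1.507e-05, 1.507e-05, 1.507e-05, 3.768e-05, 7.535e-06]  ψ = [3, 3, 3, 3, 3]  (obs o_3=1)
t=4: δ = [1.047e-06, 5.233e-07, 5.233e-07, 1.047e-06, 1.570e-06]  ψ = [3, 3, 3, 3, 3]  (obs o_4=2)
backtrack: best end state = 4; path = [4, 0, 3, 3, 4]

path = [4, 0, 3, 3, 4]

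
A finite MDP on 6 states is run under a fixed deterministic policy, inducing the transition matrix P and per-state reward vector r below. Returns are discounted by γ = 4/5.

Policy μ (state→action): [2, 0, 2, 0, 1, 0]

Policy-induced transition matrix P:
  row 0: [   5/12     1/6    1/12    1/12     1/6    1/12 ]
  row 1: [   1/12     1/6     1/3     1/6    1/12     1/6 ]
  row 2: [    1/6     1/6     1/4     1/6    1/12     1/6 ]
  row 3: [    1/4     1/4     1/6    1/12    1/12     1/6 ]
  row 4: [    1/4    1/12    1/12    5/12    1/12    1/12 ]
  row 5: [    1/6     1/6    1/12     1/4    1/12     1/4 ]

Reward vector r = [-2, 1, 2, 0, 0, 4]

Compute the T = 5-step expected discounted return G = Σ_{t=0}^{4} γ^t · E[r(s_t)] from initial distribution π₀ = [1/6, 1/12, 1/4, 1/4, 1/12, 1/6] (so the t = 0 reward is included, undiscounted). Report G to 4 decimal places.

G = 2.4952

t=0: π = [0.1667, 0.0833, 0.2500, 0.2500, 0.0833, 0.1667], E[r] = 0.9167, γ^t·E[r] = 0.916667, running G = 0.916667
t=1: π = [0.2292, 0.1806, 0.1667, 0.1667, 0.0972, 0.1597], E[r] = 0.6944, γ^t·E[r] = 0.555556, running G = 1.472222
t=2: π = [0.2309, 0.1725, 0.1701, 0.1713, 0.1024, 0.1528], E[r] = 0.6620, γ^t·E[r] = 0.423704, running G = 1.895926
t=3: π = [0.2328, 0.1724, 0.1691, 0.1715, 0.1026, 0.1516], E[r] = 0.6514, γ^t·E[r] = 0.333506, running G = 2.229432
t=4: π = [0.2333, 0.1724, 0.1689, 0.1713, 0.1027, 0.1514], E[r] = 0.6489, γ^t·E[r] = 0.265802, running G = 2.495235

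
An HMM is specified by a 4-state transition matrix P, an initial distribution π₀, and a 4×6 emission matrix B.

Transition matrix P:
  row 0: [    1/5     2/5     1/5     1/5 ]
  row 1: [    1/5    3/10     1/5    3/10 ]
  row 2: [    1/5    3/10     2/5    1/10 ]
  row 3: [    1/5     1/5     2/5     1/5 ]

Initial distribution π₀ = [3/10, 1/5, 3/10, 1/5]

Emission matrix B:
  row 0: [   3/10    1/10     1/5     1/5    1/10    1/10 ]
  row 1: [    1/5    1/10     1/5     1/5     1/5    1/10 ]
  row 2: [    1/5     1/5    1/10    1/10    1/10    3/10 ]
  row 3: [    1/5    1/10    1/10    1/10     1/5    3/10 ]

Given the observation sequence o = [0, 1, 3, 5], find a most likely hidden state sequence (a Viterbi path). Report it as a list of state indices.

t=0: δ = [9.000e-02, 4.000e-02, 6.000e-02, 4.000e-02]  (obs o_0=0)
t=1: δ = [1.800e-03, 3.600e-03, 4.800e-03, 1.800e-03]  ψ = [0, 0, 2, 0]  (obs o_1=1)
t=2: δ = [1.920e-04, 2.880e-04, 1.920e-04, 1.080e-04]  ψ = [2, 2, 2, 1]  (obs o_2=3)
t=3: δ = [5.760e-06, 8.640e-06, 2.304e-05, 2.592e-05]  ψ = [1, 1, 2, 1]  (obs o_3=5)
backtrack: best end state = 3; path = [2, 2, 1, 3]

path = [2, 2, 1, 3]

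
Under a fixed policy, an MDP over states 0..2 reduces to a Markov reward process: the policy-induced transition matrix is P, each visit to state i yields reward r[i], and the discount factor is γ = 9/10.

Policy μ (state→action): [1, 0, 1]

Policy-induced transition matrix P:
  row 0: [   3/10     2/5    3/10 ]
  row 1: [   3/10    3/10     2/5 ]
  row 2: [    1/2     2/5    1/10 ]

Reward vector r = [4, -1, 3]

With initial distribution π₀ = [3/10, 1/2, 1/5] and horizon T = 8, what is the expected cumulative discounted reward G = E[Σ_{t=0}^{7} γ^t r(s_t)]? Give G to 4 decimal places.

G = 10.2627

t=0: π = [0.3000, 0.5000, 0.2000], E[r] = 1.3000, γ^t·E[r] = 1.300000, running G = 1.300000
t=1: π = [0.3400, 0.3500, 0.3100], E[r] = 1.9400, γ^t·E[r] = 1.746000, running G = 3.046000
t=2: π = [0.3620, 0.3650, 0.2730], E[r] = 1.9020, γ^t·E[r] = 1.540620, running G = 4.586620
t=3: π = [0.3546, 0.3635, 0.2819], E[r] = 1.9006, γ^t·E[r] = 1.385537, running G = 5.972157
t=4: π = [0.3564, 0.3637, 0.2800], E[r] = 1.9018, γ^t·E[r] = 1.247758, running G = 7.219915
t=5: π = [0.3560, 0.3636, 0.2804], E[r] = 1.9015, γ^t·E[r] = 1.122790, running G = 8.342705
t=6: π = [0.3561, 0.3636, 0.2803], E[r] = 1.9015, γ^t·E[r] = 1.010550, running G = 9.353255
t=7: π = [0.3561, 0.3636, 0.2803], E[r] = 1.9015, γ^t·E[r] = 0.909488, running G = 10.262742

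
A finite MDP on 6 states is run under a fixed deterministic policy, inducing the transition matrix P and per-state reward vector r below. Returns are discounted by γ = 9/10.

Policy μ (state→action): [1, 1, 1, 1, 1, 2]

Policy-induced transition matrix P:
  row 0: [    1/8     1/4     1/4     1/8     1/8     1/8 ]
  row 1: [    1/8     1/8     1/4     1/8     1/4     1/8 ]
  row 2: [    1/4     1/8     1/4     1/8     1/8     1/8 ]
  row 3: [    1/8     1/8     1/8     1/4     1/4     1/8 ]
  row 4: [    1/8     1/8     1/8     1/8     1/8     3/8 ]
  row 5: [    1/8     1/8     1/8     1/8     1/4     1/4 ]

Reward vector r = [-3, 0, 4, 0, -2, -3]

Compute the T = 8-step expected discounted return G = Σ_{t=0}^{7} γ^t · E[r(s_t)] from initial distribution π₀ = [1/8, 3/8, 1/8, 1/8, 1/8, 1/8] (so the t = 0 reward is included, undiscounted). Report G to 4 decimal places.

t=0: π = [0.1250, 0.3750, 0.1250, 0.1250, 0.1250, 0.1250], E[r] = -0.5000, γ^t·E[r] = -0.500000, running G = -0.500000
t=1: π = [0.1406, 0.1406, 0.2031, 0.1406, 0.2031, 0.1719], E[r] = -0.5313, γ^t·E[r] = -0.478125, running G = -0.978125
t=2: π = [0.1504, 0.1426, 0.1855, 0.1426, 0.1816, 0.1973], E[r] = -0.6641, γ^t·E[r] = -0.537891, running G = -1.516016
t=3: π = [0.1482, 0.1438, 0.1848, 0.1428, 0.1853, 0.1951], E[r] = -0.6611, γ^t·E[r] = -0.481966, running G = -1.997981
t=4: π = [0.1481, 0.1435, 0.1846, 0.1429, 0.1852, 0.1957], E[r] = -0.6635, γ^t·E[r] = -0.435291, running G = -2.433272
t=5: π = [0.1481, 0.1435, 0.1845, 0.1429, 0.1853, 0.1958], E[r] = -0.6639, γ^t·E[r] = -0.392046, running G = -2.825318
t=6: π = [0.1481, 0.1435, 0.1845, 0.1429, 0.1853, 0.1958], E[r] = -0.6640, γ^t·E[r] = -0.352894, running G = -3.178212
t=7: π = [0.1481, 0.1435, 0.1845, 0.1429, 0.1853, 0.1958], E[r] = -0.6641, γ^t·E[r] = -0.317616, running G = -3.495828

G = -3.4958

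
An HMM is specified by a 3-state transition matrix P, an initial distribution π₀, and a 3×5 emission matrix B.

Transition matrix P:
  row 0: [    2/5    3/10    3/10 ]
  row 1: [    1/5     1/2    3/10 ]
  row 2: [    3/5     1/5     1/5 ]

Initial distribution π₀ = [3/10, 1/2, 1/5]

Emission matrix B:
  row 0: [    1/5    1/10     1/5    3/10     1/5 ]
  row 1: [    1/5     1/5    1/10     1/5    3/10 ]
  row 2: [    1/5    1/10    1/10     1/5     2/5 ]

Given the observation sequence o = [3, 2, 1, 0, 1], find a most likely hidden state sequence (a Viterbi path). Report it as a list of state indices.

path = [1, 1, 1, 1, 1]

t=0: δ = [9.000e-02, 1.000e-01, 4.000e-02]  (obs o_0=3)
t=1: δ = [7.200e-03, 5.000e-03, 3.000e-03]  ψ = [0, 1, 1]  (obs o_1=2)
t=2: δ = [2.880e-04, 5.000e-04, 2.160e-04]  ψ = [0, 1, 0]  (obs o_2=1)
t=3: δ = [2.592e-05, 5.000e-05, 3.000e-05]  ψ = [2, 1, 1]  (obs o_3=0)
t=4: δ = [1.800e-06, 5.000e-06, 1.500e-06]  ψ = [2, 1, 1]  (obs o_4=1)
backtrack: best end state = 1; path = [1, 1, 1, 1, 1]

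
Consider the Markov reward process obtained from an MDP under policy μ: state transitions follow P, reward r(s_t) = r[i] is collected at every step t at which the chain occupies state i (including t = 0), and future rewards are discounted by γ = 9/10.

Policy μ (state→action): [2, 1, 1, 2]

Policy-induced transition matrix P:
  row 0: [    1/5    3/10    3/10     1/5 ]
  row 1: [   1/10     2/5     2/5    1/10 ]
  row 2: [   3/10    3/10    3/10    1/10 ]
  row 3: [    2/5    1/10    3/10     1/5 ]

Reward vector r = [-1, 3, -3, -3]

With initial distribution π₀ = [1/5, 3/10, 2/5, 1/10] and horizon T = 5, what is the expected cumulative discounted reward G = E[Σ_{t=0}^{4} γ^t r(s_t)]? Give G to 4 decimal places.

t=0: π = [0.2000, 0.3000, 0.4000, 0.1000], E[r] = -0.8000, γ^t·E[r] = -0.800000, running G = -0.800000
t=1: π = [0.2300, 0.3100, 0.3300, 0.1300], E[r] = -0.6800, γ^t·E[r] = -0.612000, running G = -1.412000
t=2: π = [0.2280, 0.3050, 0.3310, 0.1360], E[r] = -0.7140, γ^t·E[r] = -0.578340, running G = -1.990340
t=3: π = [0.2298, 0.3033, 0.3305, 0.1364], E[r] = -0.7206, γ^t·E[r] = -0.525317, running G = -2.515657
t=4: π = [0.2300, 0.3031, 0.3303, 0.1366], E[r] = -0.7217, γ^t·E[r] = -0.473507, running G = -2.989165

G = -2.9892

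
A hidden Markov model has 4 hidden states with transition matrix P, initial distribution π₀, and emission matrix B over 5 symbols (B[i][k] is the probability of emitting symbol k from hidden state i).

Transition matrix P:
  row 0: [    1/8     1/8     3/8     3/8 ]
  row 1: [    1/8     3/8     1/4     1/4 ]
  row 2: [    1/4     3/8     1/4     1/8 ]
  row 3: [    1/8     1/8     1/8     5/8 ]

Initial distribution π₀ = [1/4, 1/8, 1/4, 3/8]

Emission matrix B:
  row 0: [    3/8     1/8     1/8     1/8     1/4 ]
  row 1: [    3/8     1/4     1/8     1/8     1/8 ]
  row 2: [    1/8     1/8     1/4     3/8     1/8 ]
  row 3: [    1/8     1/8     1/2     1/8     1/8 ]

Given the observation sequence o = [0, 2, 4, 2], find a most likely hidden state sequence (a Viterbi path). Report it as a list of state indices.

t=0: δ = [9.375e-02, 4.688e-02, 3.125e-02, 4.688e-02]  (obs o_0=0)
t=1: δ = [1.465e-03, 2.197e-03, 8.789e-03, 1.758e-02]  ψ = [0, 1, 0, 0]  (obs o_1=2)
t=2: δ = [5.493e-04, 4.120e-04, 2.747e-04, 1.373e-03]  ψ = [2, 2, 2, 3]  (obs o_2=4)
t=3: δ = [2.146e-05, 2.146e-05, 5.150e-05, 4.292e-04]  ψ = [3, 3, 0, 3]  (obs o_3=2)
backtrack: best end state = 3; path = [0, 3, 3, 3]

path = [0, 3, 3, 3]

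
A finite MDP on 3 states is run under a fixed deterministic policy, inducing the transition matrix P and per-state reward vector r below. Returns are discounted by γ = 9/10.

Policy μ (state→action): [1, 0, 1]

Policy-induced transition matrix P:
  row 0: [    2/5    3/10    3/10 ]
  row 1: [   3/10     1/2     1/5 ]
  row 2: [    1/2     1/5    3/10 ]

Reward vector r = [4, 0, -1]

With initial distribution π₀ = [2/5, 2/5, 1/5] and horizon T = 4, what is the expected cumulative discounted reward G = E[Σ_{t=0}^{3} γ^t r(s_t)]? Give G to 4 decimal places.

t=0: π = [0.4000, 0.4000, 0.2000], E[r] = 1.4000, γ^t·E[r] = 1.400000, running G = 1.400000
t=1: π = [0.3800, 0.3600, 0.2600], E[r] = 1.2600, γ^t·E[r] = 1.134000, running G = 2.534000
t=2: π = [0.3900, 0.3460, 0.2640], E[r] = 1.2960, γ^t·E[r] = 1.049760, running G = 3.583760
t=3: π = [0.3918, 0.3428, 0.2654], E[r] = 1.3018, γ^t·E[r] = 0.949012, running G = 4.532772

G = 4.5328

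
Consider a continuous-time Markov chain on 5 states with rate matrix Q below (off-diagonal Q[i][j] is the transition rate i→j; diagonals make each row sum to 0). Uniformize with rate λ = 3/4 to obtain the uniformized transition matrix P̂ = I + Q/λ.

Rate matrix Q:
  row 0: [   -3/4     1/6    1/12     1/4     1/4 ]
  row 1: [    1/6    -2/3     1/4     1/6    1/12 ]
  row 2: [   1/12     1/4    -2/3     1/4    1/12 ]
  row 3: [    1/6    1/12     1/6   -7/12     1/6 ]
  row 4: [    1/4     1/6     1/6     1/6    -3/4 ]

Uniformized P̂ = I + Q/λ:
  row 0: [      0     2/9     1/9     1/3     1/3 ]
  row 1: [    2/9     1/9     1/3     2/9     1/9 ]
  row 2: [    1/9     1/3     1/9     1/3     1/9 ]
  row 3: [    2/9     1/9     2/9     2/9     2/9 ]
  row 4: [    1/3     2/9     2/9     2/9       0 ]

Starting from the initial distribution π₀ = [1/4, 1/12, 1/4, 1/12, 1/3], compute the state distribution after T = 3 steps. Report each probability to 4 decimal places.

t=0: π = [0.2500, 0.0833, 0.2500, 0.0833, 0.3333]
t=1: π = [0.1759, 0.2315, 0.1759, 0.2778, 0.1389]
t=2: π = [0.1790, 0.1852, 0.2088, 0.2613, 0.1656]
t=3: π = [0.1776, 0.1958, 0.1997, 0.2653, 0.1615]

π = [0.1776, 0.1958, 0.1997, 0.2653, 0.1615]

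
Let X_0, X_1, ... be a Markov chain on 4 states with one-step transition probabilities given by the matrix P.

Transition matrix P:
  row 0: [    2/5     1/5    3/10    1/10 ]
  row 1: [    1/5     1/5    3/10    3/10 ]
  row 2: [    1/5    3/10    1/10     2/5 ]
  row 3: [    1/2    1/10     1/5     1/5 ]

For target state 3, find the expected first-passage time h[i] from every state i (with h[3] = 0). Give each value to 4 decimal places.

h = [4.5455, 3.6364, 3.3333, 0.0000]

First-step conditioning: h[3] = 0; for i ≠ 3, h[i] = 1 + Σ_k P[i][k]·h[k].
  h[0] = 1 + 2/5·h[0] + 1/5·h[1] + 3/10·h[2]
  h[1] = 1 + 1/5·h[0] + 1/5·h[1] + 3/10·h[2]
  h[2] = 1 + 1/5·h[0] + 3/10·h[1] + 1/10·h[2]
Solving the 3×3 linear system over states ≠ 3 gives exactly h = [50/11, 40/11, 10/3, 0] (h[3] = 0 is the target).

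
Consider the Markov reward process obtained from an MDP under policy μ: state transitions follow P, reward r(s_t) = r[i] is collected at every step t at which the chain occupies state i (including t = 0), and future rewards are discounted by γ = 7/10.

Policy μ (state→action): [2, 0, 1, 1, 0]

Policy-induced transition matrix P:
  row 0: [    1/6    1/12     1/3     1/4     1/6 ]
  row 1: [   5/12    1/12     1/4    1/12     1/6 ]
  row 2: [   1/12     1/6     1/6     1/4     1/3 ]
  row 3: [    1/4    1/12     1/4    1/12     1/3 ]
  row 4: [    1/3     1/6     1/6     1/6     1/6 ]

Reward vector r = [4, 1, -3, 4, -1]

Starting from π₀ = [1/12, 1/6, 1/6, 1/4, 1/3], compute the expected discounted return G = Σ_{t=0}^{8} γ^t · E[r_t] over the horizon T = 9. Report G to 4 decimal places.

G = 2.5899

t=0: π = [0.0833, 0.1667, 0.1667, 0.2500, 0.3333], E[r] = 0.6667, γ^t·E[r] = 0.666667, running G = 0.666667
t=1: π = [0.2708, 0.1250, 0.2153, 0.1528, 0.2361], E[r] = 0.9375, γ^t·E[r] = 0.656250, running G = 1.322917
t=2: π = [0.2321, 0.1209, 0.2350, 0.1840, 0.2280], E[r] = 0.8524, γ^t·E[r] = 0.417691, running G = 1.740608
t=3: π = [0.2307, 0.1219, 0.2308, 0.1802, 0.2365], E[r] = 0.8365, γ^t·E[r] = 0.286909, running G = 2.027516
t=4: π = [0.2323, 0.1223, 0.2303, 0.1799, 0.2352], E[r] = 0.8454, γ^t·E[r] = 0.202987, running G = 2.230503
t=5: π = [0.2322, 0.1221, 0.2306, 0.1800, 0.2350], E[r] = 0.8444, γ^t·E[r] = 0.141922, running G = 2.372425
t=6: π = [0.2322, 0.1221, 0.2306, 0.1801, 0.2351], E[r] = 0.8442, γ^t·E[r] = 0.099323, running G = 2.471747
t=7: π = [0.2322, 0.1221, 0.2305, 0.1800, 0.2351], E[r] = 0.8443, γ^t·E[r] = 0.069531, running G = 2.541278
t=8: π = [0.2322, 0.1221, 0.2305, 0.1800, 0.2351], E[r] = 0.8443, γ^t·E[r] = 0.048672, running G = 2.589950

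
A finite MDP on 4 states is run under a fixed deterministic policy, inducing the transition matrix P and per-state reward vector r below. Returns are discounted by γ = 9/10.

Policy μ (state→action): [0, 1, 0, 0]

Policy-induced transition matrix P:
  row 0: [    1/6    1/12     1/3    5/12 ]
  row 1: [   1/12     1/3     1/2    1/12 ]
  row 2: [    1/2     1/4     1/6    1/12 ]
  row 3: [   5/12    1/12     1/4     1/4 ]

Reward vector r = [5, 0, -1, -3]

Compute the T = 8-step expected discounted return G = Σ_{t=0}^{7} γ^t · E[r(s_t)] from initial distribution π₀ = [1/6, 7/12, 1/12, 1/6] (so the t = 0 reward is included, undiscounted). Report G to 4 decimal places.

G = 2.5757

t=0: π = [0.1667, 0.5833, 0.0833, 0.1667], E[r] = 0.2500, γ^t·E[r] = 0.250000, running G = 0.250000
t=1: π = [0.1875, 0.2431, 0.4028, 0.1667], E[r] = 0.0347, γ^t·E[r] = 0.031250, running G = 0.281250
t=2: π = [0.3223, 0.2112, 0.2928, 0.1736], E[r] = 0.7980, γ^t·E[r] = 0.646406, running G = 0.927656
t=3: π = [0.2901, 0.1849, 0.3053, 0.2197], E[r] = 0.4860, γ^t·E[r] = 0.354270, running G = 1.281926
t=4: π = [0.3079, 0.1804, 0.2950, 0.2166], E[r] = 0.5948, γ^t·E[r] = 0.390242, running G = 1.672168
t=5: π = [0.3041, 0.1776, 0.2962, 0.2221], E[r] = 0.5581, γ^t·E[r] = 0.329562, running G = 2.001730
t=6: π = [0.3061, 0.1771, 0.2951, 0.2217], E[r] = 0.5704, γ^t·E[r] = 0.303120, running G = 2.304850
t=7: π = [0.3057, 0.1768, 0.2952, 0.2223], E[r] = 0.5663, γ^t·E[r] = 0.270853, running G = 2.575703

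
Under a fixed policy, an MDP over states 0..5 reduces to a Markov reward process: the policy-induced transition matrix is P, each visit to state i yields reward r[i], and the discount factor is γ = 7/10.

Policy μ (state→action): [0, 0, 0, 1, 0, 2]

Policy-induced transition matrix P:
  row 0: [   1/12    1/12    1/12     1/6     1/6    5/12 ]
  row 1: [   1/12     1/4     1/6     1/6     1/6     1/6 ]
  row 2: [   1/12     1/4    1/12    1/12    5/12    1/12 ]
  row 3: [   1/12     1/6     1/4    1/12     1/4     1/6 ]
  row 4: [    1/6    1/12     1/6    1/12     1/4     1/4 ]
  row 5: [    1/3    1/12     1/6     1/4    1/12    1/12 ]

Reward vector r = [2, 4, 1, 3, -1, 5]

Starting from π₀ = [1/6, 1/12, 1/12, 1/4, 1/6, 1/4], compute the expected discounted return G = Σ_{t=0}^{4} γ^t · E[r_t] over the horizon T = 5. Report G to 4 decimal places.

G = 6.4979

t=0: π = [0.1667, 0.0833, 0.0833, 0.2500, 0.1667, 0.2500], E[r] = 2.5833, γ^t·E[r] = 2.583333, running G = 2.583333
t=1: π = [0.1597, 0.1319, 0.1667, 0.1458, 0.2014, 0.1944], E[r] = 2.2222, γ^t·E[r] = 1.555556, running G = 4.138889
t=2: π = [0.1487, 0.1453, 0.1516, 0.1400, 0.2211, 0.1933], E[r] = 2.1956, γ^t·E[r] = 1.075845, running G = 5.214734
t=3: π = [0.1501, 0.1445, 0.1533, 0.1400, 0.2186, 0.1935], E[r] = 2.2006, γ^t·E[r] = 0.754812, running G = 5.969546
t=4: π = [0.1499, 0.1446, 0.1531, 0.1401, 0.2188, 0.1935], E[r] = 2.2006, γ^t·E[r] = 0.528361, running G = 6.497907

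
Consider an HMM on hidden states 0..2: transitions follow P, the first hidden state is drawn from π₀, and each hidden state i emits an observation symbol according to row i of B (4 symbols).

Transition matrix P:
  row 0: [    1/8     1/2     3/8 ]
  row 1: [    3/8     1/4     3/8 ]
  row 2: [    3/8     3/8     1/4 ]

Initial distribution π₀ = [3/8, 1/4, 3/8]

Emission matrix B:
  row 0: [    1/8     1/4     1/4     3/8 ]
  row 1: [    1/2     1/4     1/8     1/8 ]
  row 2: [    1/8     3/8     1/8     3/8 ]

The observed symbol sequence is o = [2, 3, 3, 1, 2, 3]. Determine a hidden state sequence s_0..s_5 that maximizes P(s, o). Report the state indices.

t=0: δ = [9.375e-02, 3.125e-02, 4.688e-02]  (obs o_0=2)
t=1: δ = [6.592e-03, 5.859e-03, 1.318e-02]  ψ = [2, 0, 0]  (obs o_1=3)
t=2: δ = [1.854e-03, 6.180e-04, 1.236e-03]  ψ = [2, 2, 2]  (obs o_2=3)
t=3: δ = [1.159e-04, 2.317e-04, 2.607e-04]  ψ = [2, 0, 0]  (obs o_3=1)
t=4: δ = [2.444e-05, 1.222e-05, 1.086e-05]  ψ = [2, 2, 1]  (obs o_4=2)
t=5: δ = [1.719e-06, 1.528e-06, 3.437e-06]  ψ = [1, 0, 0]  (obs o_5=3)
backtrack: best end state = 2; path = [0, 2, 0, 2, 0, 2]

path = [0, 2, 0, 2, 0, 2]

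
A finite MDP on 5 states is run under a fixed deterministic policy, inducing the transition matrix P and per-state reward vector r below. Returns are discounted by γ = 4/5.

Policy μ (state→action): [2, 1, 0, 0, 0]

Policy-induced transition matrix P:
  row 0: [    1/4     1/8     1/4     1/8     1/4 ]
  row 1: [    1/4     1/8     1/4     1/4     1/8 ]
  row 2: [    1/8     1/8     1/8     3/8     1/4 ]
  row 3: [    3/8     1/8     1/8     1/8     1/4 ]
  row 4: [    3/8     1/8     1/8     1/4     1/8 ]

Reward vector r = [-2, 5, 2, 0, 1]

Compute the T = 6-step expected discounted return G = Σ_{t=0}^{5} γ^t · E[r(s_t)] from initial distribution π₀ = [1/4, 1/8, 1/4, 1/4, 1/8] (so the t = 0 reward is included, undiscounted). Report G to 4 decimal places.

t=0: π = [0.2500, 0.1250, 0.2500, 0.2500, 0.1250], E[r] = 0.7500, γ^t·E[r] = 0.750000, running G = 0.750000
t=1: π = [0.2656, 0.1250, 0.1719, 0.2188, 0.2188], E[r] = 0.6563, γ^t·E[r] = 0.525000, running G = 1.275000
t=2: π = [0.2832, 0.1250, 0.1738, 0.2109, 0.2070], E[r] = 0.6133, γ^t·E[r] = 0.392500, running G = 1.667500
t=3: π = [0.2805, 0.1250, 0.1760, 0.2100, 0.2085], E[r] = 0.6245, γ^t·E[r] = 0.319750, running G = 1.987250
t=4: π = [0.2803, 0.1250, 0.1757, 0.2107, 0.2083], E[r] = 0.6241, γ^t·E[r] = 0.255625, running G = 2.242875
t=5: π = [0.2804, 0.1250, 0.1757, 0.2106, 0.2083], E[r] = 0.6238, γ^t·E[r] = 0.204418, running G = 2.447293

G = 2.4473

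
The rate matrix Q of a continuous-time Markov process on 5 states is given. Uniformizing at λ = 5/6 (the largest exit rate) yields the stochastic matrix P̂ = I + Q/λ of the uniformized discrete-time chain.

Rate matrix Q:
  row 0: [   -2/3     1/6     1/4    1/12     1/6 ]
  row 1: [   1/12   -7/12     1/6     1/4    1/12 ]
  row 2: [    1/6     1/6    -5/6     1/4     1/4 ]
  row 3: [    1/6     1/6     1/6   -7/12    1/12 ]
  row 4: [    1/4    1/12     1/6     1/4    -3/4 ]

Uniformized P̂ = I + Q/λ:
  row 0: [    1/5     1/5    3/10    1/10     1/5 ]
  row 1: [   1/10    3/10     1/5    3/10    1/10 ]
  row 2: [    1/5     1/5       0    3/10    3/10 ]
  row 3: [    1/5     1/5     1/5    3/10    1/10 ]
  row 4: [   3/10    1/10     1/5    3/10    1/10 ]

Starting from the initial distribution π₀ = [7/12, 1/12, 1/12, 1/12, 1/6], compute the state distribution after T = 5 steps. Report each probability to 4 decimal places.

π = [0.1952, 0.2048, 0.1830, 0.2610, 0.1560]

t=0: π = [0.5833, 0.0833, 0.0833, 0.0833, 0.1667]
t=1: π = [0.2083, 0.1917, 0.2417, 0.1833, 0.1750]
t=2: π = [0.1983, 0.2017, 0.1725, 0.2583, 0.1692]
t=3: π = [0.1968, 0.2033, 0.1853, 0.2603, 0.1543]
t=4: π = [0.1951, 0.2049, 0.1826, 0.2607, 0.1567]
t=5: π = [0.1952, 0.2048, 0.1830, 0.2610, 0.1560]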